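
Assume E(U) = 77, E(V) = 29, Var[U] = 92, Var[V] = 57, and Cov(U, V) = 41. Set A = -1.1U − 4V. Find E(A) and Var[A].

E(A) = (-1.1)·E(U) + (-4)·E(V) = (-1.1)·77 + (-4)·29 = -200.7.
Var[A] = a²·Var[U] + b²·Var[V] + 2ab·Cov(U, V) with a = -1.1, b = -4.
= (-1.1)²·92 + (-4)²·57 + 2·(-1.1)·(-4)·41
= 111.32 + 912 + 360.8 = 1384.12.

E(A) = -200.7, Var[A] = 1384.12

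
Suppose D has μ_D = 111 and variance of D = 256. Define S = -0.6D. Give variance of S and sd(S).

variance of S = 92.16, sd(S) = 9.6

S = -0.6D is linear with a = -0.6, b = 0.
variance of S = a²·variance of D = (-0.6)²·256 = 92.16.
sd(D) = √256 = 16.
sd(S) = |a|·sd(D) = |-0.6|·16 = 9.6.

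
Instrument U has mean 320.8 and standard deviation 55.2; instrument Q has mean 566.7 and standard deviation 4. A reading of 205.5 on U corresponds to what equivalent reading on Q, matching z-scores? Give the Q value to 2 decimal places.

Q = 558.34

z = (205.5 − 320.8)/55.2 ≈ -2.0888.
Q = 566.7 + z·4 = 566.7 + (205.5 − 320.8)·4/55.2 ≈ 558.34.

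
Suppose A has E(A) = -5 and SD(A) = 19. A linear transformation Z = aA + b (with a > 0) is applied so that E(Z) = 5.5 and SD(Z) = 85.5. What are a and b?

a = 4.5, b = 28

SD(Z) = a·SD(A) (a > 0), so a = 85.5/19 = 4.5.
E(Z) = a·E(A) + b, so b = 5.5 − 4.5·(-5) = 28.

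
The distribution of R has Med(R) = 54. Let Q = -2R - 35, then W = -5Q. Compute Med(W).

Med(W) = 715

Med(Q) = (-2)·54 + (-35) = -143.
Med(W) = (-5)·(-143) = 715.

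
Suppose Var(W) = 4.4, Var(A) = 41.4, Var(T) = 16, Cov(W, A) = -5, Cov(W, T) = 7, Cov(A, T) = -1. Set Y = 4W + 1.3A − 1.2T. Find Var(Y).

Var(Y) = a²·Var(W) + b²·Var(A) + c²·Var(T) + 2ab·Cov(W, A) + 2ac·Cov(W, T) + 2bc·Cov(A, T), with a = 4, b = 1.3, c = -1.2.
= 70.4 + 69.966 + 23.04 + (-52) + (-67.2) + 3.12
= 47.326.

Var(Y) = 47.326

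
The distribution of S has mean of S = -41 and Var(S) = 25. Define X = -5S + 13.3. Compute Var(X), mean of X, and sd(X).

Var(X) = 625, mean of X = 218.3, sd(X) = 25

X = -5S + 13.3 is linear with a = -5, b = 13.3.
Var(X) = a²·Var(S) = (-5)²·25 = 625 (the additive constant 13.3 does not affect variance).
mean of X = a·mean of S + b = (-5)·(-41) + 13.3 = 218.3.
sd(S) = √25 = 5.
sd(X) = |a|·sd(S) = |-5|·5 = 25.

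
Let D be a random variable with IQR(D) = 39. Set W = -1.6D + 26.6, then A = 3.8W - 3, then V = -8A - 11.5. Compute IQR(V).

IQR(V) = 1896.96

IQR(W) = |-1.6|·39 = 62.4.
IQR(A) = |3.8|·62.4 = 237.12.
IQR(V) = |-8|·237.12 = 1896.96.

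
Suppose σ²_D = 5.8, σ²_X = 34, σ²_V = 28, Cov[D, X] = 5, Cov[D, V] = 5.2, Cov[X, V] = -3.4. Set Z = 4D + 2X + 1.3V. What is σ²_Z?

σ²_Z = 392.52

σ²_Z = a²·σ²_D + b²·σ²_X + c²·σ²_V + 2ab·Cov[D, X] + 2ac·Cov[D, V] + 2bc·Cov[X, V], with a = 4, b = 2, c = 1.3.
= 92.8 + 136 + 47.32 + 80 + 54.08 + (-17.68)
= 392.52.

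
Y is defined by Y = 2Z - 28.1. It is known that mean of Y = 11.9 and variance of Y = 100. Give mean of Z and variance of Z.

From Y = 2Z - 28.1: mean of Y = a·mean of Z + b, so mean of Z = (mean of Y − b)/a = (11.9 − (-28.1))/2 = 20.
variance of Y = a²·variance of Z, so variance of Z = 100/2² = 25.

mean of Z = 20, variance of Z = 25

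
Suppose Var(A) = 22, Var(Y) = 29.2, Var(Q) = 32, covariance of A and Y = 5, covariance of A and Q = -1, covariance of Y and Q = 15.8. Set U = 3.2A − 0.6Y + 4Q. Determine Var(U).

Var(U) = 627.152

Var(U) = a²·Var(A) + b²·Var(Y) + c²·Var(Q) + 2ab·covariance of A and Y + 2ac·covariance of A and Q + 2bc·covariance of Y and Q, with a = 3.2, b = -0.6, c = 4.
= 225.28 + 10.512 + 512 + (-19.2) + (-25.6) + (-75.84)
= 627.152.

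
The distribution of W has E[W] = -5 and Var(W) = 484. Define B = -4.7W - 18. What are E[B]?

B = -4.7W - 18 is linear with a = -4.7, b = -18.
E[B] = a·E[W] + b = (-4.7)·(-5) + (-18) = 5.5.

E[B] = 5.5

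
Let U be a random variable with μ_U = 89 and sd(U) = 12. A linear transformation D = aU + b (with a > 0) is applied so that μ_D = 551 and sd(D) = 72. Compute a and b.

a = 6, b = 17

sd(D) = a·sd(U) (a > 0), so a = 72/12 = 6.
μ_D = a·μ_U + b, so b = 551 − 6·89 = 17.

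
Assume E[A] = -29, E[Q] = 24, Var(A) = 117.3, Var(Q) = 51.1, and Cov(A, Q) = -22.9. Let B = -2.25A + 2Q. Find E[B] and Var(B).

E[B] = 113.25, Var(B) = 1004.33125

E[B] = (-2.25)·E[A] + 2·E[Q] = (-2.25)·(-29) + 2·24 = 113.25.
Var(B) = a²·Var(A) + b²·Var(Q) + 2ab·Cov(A, Q) with a = -2.25, b = 2.
= (-2.25)²·117.3 + 2²·51.1 + 2·(-2.25)·2·(-22.9)
= 593.83125 + 204.4 + 206.1 = 1004.33125.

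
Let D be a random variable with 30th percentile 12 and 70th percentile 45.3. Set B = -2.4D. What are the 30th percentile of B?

Since a = -2.4 < 0 the transformation is decreasing, reversing order: the 30th percentile of B corresponds to the 70th percentile of D.
So P_{30}(B) = a·P_{70}(D) + b = (-2.4)·45.3 = -108.72.

30th percentile of B = -108.72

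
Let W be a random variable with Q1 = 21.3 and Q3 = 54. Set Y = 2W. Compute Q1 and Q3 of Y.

Q1(Y) = 42.6, Q3(Y) = 108

a = 2 > 0: Q1(Y) = a·Q1(W)+b = 42.6, Q3(Y) = a·Q3(W)+b = 108.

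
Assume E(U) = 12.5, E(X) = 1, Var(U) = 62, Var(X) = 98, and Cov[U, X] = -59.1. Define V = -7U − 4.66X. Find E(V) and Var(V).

E(V) = (-7)·E(U) + (-4.66)·E(X) = (-7)·12.5 + (-4.66)·1 = -92.16.
Var(V) = a²·Var(U) + b²·Var(X) + 2ab·Cov[U, X] with a = -7, b = -4.66.
= (-7)²·62 + (-4.66)²·98 + 2·(-7)·(-4.66)·(-59.1)
= 3038 + 2128.1288 + (-3855.684) = 1310.4448.

E(V) = -92.16, Var(V) = 1310.4448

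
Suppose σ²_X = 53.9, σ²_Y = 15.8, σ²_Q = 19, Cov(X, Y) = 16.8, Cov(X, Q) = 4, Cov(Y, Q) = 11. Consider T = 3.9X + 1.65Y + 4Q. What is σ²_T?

σ²_T = 1653.0505

σ²_T = a²·σ²_X + b²·σ²_Y + c²·σ²_Q + 2ab·Cov(X, Y) + 2ac·Cov(X, Q) + 2bc·Cov(Y, Q), with a = 3.9, b = 1.65, c = 4.
= 819.819 + 43.0155 + 304 + 216.216 + 124.8 + 145.2
= 1653.0505.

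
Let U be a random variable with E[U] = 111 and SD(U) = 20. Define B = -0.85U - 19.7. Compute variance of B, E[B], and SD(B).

B = -0.85U - 19.7 is linear with a = -0.85, b = -19.7.
variance of U = 20² = 400.
variance of B = a²·variance of U = (-0.85)²·400 = 289 (the additive constant -19.7 does not affect variance).
E[B] = a·E[U] + b = (-0.85)·111 + (-19.7) = -114.05.
SD(B) = |a|·SD(U) = |-0.85|·20 = 17.

variance of B = 289, E[B] = -114.05, SD(B) = 17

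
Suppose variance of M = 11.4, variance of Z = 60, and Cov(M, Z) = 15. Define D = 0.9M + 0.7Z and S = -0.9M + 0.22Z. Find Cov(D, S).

By bilinearity, Cov(D, S) = ac·variance of M + bd·variance of Z + (ad+bc)·Cov(M, Z), with a=0.9, b=0.7, c=-0.9, d=0.22.
ac·variance of M = 0.9·(-0.9)·11.4 = -9.234
bd·variance of Z = 0.7·0.22·60 = 9.24
(ad+bc)·Cov(M, Z) = (-0.432)·15 = -6.48
Cov(D, S) = -9.234 + 9.24 + (-6.48) = -6.474.

Cov(D, S) = -6.474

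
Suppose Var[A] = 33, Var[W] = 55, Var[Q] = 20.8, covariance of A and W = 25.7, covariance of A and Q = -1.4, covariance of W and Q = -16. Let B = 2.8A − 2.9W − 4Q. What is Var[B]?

Var[B] = 296.862

Var[B] = a²·Var[A] + b²·Var[W] + c²·Var[Q] + 2ab·covariance of A and W + 2ac·covariance of A and Q + 2bc·covariance of W and Q, with a = 2.8, b = -2.9, c = -4.
= 258.72 + 462.55 + 332.8 + (-417.368) + 31.36 + (-371.2)
= 296.862.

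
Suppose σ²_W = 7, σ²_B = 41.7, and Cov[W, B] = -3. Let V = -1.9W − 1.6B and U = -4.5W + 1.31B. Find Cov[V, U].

By bilinearity, Cov[V, U] = ac·σ²_W + bd·σ²_B + (ad+bc)·Cov[W, B], with a=-1.9, b=-1.6, c=-4.5, d=1.31.
ac·σ²_W = (-1.9)·(-4.5)·7 = 59.85
bd·σ²_B = (-1.6)·1.31·41.7 = -87.4032
(ad+bc)·Cov[W, B] = (4.711)·(-3) = -14.133
Cov[V, U] = 59.85 + (-87.4032) + (-14.133) = -41.6862.

Cov[V, U] = -41.6862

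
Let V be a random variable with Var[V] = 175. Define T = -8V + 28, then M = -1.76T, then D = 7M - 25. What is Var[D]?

Var[T] = (-8)²·175 = 11200.
Var[M] = (-1.76)²·11200 = 34693.12.
Var[D] = 7²·34693.12 = 1699962.88.

Var[D] = 1699962.88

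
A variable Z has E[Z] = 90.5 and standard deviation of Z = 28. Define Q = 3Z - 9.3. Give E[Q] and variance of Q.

E[Q] = 262.2, variance of Q = 7056

Q = 3Z - 9.3 is linear with a = 3, b = -9.3.
E[Q] = a·E[Z] + b = 3·90.5 + (-9.3) = 262.2.
variance of Z = 28² = 784.
variance of Q = a²·variance of Z = 3²·784 = 7056 (the additive constant -9.3 does not affect variance).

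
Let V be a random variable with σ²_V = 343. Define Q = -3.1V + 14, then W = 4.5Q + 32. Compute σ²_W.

σ²_W = 66748.6575

σ²_Q = (-3.1)²·343 = 3296.23.
σ²_W = 4.5²·3296.23 = 66748.6575.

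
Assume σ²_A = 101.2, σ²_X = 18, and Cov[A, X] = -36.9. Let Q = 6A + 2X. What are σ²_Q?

σ²_Q = 2829.6

σ²_Q = a²·σ²_A + b²·σ²_X + 2ab·Cov[A, X] with a = 6, b = 2.
= 6²·101.2 + 2²·18 + 2·6·2·(-36.9)
= 3643.2 + 72 + (-885.6) = 2829.6.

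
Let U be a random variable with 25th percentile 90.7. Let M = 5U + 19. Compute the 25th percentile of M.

Since a = 5 > 0 the transformation is increasing, so the 25th percentile of M = a·(P_{25} of U) + b = 5·90.7 + 19 = 472.5.

25th percentile of M = 472.5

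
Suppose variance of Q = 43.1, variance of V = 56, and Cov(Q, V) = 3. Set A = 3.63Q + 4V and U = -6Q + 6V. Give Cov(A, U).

By bilinearity, Cov(A, U) = ac·variance of Q + bd·variance of V + (ad+bc)·Cov(Q, V), with a=3.63, b=4, c=-6, d=6.
ac·variance of Q = 3.63·(-6)·43.1 = -938.718
bd·variance of V = 4·6·56 = 1344
(ad+bc)·Cov(Q, V) = (-2.22)·3 = -6.66
Cov(A, U) = -938.718 + 1344 + (-6.66) = 398.622.

Cov(A, U) = 398.622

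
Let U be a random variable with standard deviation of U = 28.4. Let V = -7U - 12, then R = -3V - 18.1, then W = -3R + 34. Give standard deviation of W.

standard deviation of V = |-7|·28.4 = 198.8.
standard deviation of R = |-3|·198.8 = 596.4.
standard deviation of W = |-3|·596.4 = 1789.2.

standard deviation of W = 1789.2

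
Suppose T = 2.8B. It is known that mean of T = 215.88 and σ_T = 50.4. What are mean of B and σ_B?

mean of B = 77.1, σ_B = 18

From T = 2.8B: mean of T = a·mean of B + b, so mean of B = (mean of T − b)/a = (215.88 − 0)/2.8 = 77.1.
σ_T = |a|·σ_B, so σ_B = 50.4/|2.8| = 18.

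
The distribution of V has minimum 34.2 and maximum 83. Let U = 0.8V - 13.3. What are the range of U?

Range of V = 83 − 34.2 = 48.8.
Range(U) = |a|·Range(V) = |0.8|·48.8 = 39.04.

Range(U) = 39.04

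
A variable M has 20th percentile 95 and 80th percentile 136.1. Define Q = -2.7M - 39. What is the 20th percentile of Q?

Since a = -2.7 < 0 the transformation is decreasing, reversing order: the 20th percentile of Q corresponds to the 80th percentile of M.
So P_{20}(Q) = a·P_{80}(M) + b = (-2.7)·136.1 + (-39) = -406.47.

20th percentile of Q = -406.47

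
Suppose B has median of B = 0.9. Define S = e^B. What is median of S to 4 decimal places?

median of S = 2.4596

e^B is monotone on this domain, so median of S = exp(0.9) ≈ 2.4596.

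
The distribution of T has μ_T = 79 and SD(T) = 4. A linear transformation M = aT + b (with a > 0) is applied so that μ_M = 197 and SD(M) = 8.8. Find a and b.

SD(M) = a·SD(T) (a > 0), so a = 8.8/4 = 2.2.
μ_M = a·μ_T + b, so b = 197 − 2.2·79 = 23.2.

a = 2.2, b = 23.2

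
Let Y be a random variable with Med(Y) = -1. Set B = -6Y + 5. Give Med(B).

A linear map preserves order up to sign, so Med(B) = a·Med(Y) + b = (-6)·(-1) + 5 = 11.

Med(B) = 11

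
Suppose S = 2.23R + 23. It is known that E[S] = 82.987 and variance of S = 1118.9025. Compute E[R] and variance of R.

From S = 2.23R + 23: E[S] = a·E[R] + b, so E[R] = (E[S] − b)/a = (82.987 − 23)/2.23 = 26.9.
variance of S = a²·variance of R, so variance of R = 1118.9025/2.23² = 225.

E[R] = 26.9, variance of R = 225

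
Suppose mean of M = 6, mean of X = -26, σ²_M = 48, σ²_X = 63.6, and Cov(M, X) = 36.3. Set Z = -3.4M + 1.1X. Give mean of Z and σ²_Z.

mean of Z = (-3.4)·mean of M + 1.1·mean of X = (-3.4)·6 + 1.1·(-26) = -49.
σ²_Z = a²·σ²_M + b²·σ²_X + 2ab·Cov(M, X) with a = -3.4, b = 1.1.
= (-3.4)²·48 + 1.1²·63.6 + 2·(-3.4)·1.1·36.3
= 554.88 + 76.956 + (-271.524) = 360.312.

mean of Z = -49, σ²_Z = 360.312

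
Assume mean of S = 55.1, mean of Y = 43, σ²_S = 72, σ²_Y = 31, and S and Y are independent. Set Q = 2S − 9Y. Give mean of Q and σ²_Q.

mean of Q = 2·mean of S + (-9)·mean of Y = 2·55.1 + (-9)·43 = -276.8.
σ²_Q = a²·σ²_S + b²·σ²_Y + 2ab·Cov[S, Y] with a = 2, b = -9.
Independence gives Cov[S, Y] = 0.
= 2²·72 + (-9)²·31 + 2·2·(-9)·0
= 288 + 2511 + 0 = 2799.

mean of Q = -276.8, σ²_Q = 2799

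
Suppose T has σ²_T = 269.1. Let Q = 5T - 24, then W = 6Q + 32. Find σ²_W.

σ²_Q = 5²·269.1 = 6727.5.
σ²_W = 6²·6727.5 = 242190.

σ²_W = 242190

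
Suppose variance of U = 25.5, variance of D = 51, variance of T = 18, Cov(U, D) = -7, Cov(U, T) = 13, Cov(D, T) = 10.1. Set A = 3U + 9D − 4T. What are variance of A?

variance of A = a²·variance of U + b²·variance of D + c²·variance of T + 2ab·Cov(U, D) + 2ac·Cov(U, T) + 2bc·Cov(D, T), with a = 3, b = 9, c = -4.
= 229.5 + 4131 + 288 + (-378) + (-312) + (-727.2)
= 3231.3.

variance of A = 3231.3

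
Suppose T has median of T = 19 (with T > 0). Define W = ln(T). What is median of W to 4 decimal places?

median of W = 2.9444

ln(T) is monotone on this domain, so median of W = ln(19) ≈ 2.9444.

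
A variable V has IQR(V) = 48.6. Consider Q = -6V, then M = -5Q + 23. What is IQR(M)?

IQR(M) = 1458

IQR(Q) = |-6|·48.6 = 291.6.
IQR(M) = |-5|·291.6 = 1458.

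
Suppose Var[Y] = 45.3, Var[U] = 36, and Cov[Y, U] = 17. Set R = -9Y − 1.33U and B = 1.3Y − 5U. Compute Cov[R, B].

By bilinearity, Cov[R, B] = ac·Var[Y] + bd·Var[U] + (ad+bc)·Cov[Y, U], with a=-9, b=-1.33, c=1.3, d=-5.
ac·Var[Y] = (-9)·1.3·45.3 = -530.01
bd·Var[U] = (-1.33)·(-5)·36 = 239.4
(ad+bc)·Cov[Y, U] = (43.271)·17 = 735.607
Cov[R, B] = -530.01 + 239.4 + 735.607 = 444.997.

Cov[R, B] = 444.997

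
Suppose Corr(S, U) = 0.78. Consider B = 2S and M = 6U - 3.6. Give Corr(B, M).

Corr(B, M) = 0.78

Linear rescalings preserve correlation up to sign; here the slopes 2 and 6 have the same sign, so Corr(B, M) = Corr(S, U) = 0.78.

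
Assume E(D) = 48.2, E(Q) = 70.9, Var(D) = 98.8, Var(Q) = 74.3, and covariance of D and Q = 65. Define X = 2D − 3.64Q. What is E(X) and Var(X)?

E(X) = -161.676, Var(X) = 433.24528

E(X) = 2·E(D) + (-3.64)·E(Q) = 2·48.2 + (-3.64)·70.9 = -161.676.
Var(X) = a²·Var(D) + b²·Var(Q) + 2ab·covariance of D and Q with a = 2, b = -3.64.
= 2²·98.8 + (-3.64)²·74.3 + 2·2·(-3.64)·65
= 395.2 + 984.44528 + (-946.4) = 433.24528.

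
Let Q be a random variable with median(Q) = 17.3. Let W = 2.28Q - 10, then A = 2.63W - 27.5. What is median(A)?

median(W) = 2.28·17.3 + (-10) = 29.444.
median(A) = 2.63·29.444 + (-27.5) = 49.93772.

median(A) = 49.93772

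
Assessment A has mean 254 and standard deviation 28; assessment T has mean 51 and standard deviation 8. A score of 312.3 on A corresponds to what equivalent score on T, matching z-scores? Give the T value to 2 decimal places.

T = 67.66

z = (312.3 − 254)/28 ≈ 2.0821.
T = 51 + z·8 = 51 + (312.3 − 254)·8/28 ≈ 67.66.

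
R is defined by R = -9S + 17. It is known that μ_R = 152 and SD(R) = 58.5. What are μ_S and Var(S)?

From R = -9S + 17: μ_R = a·μ_S + b, so μ_S = (μ_R − b)/a = (152 − 17)/(-9) = -15.
Var(R) = 58.5² = 3422.25.
Var(R) = a²·Var(S), so Var(S) = 3422.25/(-9)² = 42.25.

μ_S = -15, Var(S) = 42.25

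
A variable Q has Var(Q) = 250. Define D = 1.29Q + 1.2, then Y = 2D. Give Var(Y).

Var(D) = 1.29²·250 = 416.025.
Var(Y) = 2²·416.025 = 1664.1.

Var(Y) = 1664.1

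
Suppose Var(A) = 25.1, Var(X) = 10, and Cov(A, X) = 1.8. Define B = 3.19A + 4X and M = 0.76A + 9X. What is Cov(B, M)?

Cov(B, M) = 478.00244

By bilinearity, Cov(B, M) = ac·Var(A) + bd·Var(X) + (ad+bc)·Cov(A, X), with a=3.19, b=4, c=0.76, d=9.
ac·Var(A) = 3.19·0.76·25.1 = 60.85244
bd·Var(X) = 4·9·10 = 360
(ad+bc)·Cov(A, X) = (31.75)·1.8 = 57.15
Cov(B, M) = 60.85244 + 360 + 57.15 = 478.00244.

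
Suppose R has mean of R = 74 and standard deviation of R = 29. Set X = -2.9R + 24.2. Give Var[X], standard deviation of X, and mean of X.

Var[X] = 7072.81, standard deviation of X = 84.1, mean of X = -190.4

X = -2.9R + 24.2 is linear with a = -2.9, b = 24.2.
Var[R] = 29² = 841.
Var[X] = a²·Var[R] = (-2.9)²·841 = 7072.81 (the additive constant 24.2 does not affect variance).
standard deviation of X = |a|·standard deviation of R = |-2.9|·29 = 84.1.
mean of X = a·mean of R + b = (-2.9)·74 + 24.2 = -190.4.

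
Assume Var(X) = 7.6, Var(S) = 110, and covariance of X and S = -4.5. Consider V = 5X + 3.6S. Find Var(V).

Var(V) = 1453.6

Var(V) = a²·Var(X) + b²·Var(S) + 2ab·covariance of X and S with a = 5, b = 3.6.
= 5²·7.6 + 3.6²·110 + 2·5·3.6·(-4.5)
= 190 + 1425.6 + (-162) = 1453.6.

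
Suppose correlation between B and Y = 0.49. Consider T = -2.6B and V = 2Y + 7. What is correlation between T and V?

correlation between T and V = -0.49

Linear rescalings preserve |correlation|; the slopes -2.6 and 2 have opposite signs, so the correlation flips sign: correlation between T and V = −correlation between B and Y = -0.49.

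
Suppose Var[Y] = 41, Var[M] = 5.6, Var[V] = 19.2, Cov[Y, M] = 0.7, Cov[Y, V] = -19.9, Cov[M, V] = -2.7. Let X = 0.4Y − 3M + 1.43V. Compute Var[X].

Var[X] = 94.94248

Var[X] = a²·Var[Y] + b²·Var[M] + c²·Var[V] + 2ab·Cov[Y, M] + 2ac·Cov[Y, V] + 2bc·Cov[M, V], with a = 0.4, b = -3, c = 1.43.
= 6.56 + 50.4 + 39.26208 + (-1.68) + (-22.7656) + 23.166
= 94.94248.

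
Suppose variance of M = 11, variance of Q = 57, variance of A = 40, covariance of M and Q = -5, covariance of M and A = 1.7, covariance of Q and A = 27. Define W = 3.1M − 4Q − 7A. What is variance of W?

variance of W = 4539.93

variance of W = a²·variance of M + b²·variance of Q + c²·variance of A + 2ab·covariance of M and Q + 2ac·covariance of M and A + 2bc·covariance of Q and A, with a = 3.1, b = -4, c = -7.
= 105.71 + 912 + 1960 + 124 + (-73.78) + 1512
= 4539.93.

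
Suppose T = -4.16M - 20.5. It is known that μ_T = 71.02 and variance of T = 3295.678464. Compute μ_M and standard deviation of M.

μ_M = -22, standard deviation of M = 13.8

From T = -4.16M - 20.5: μ_T = a·μ_M + b, so μ_M = (μ_T − b)/a = (71.02 − (-20.5))/(-4.16) = -22.
standard deviation of T = √3295.678464 = 57.408.
standard deviation of T = |a|·standard deviation of M, so standard deviation of M = 57.408/|-4.16| = 13.8.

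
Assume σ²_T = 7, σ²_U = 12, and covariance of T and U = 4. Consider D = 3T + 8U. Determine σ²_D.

σ²_D = 1023

σ²_D = a²·σ²_T + b²·σ²_U + 2ab·covariance of T and U with a = 3, b = 8.
= 3²·7 + 8²·12 + 2·3·8·4
= 63 + 768 + 192 = 1023.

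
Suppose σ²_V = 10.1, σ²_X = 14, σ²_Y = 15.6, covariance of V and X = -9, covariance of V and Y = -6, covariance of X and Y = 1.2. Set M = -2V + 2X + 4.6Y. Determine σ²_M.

σ²_M = 630.976

σ²_M = a²·σ²_V + b²·σ²_X + c²·σ²_Y + 2ab·covariance of V and X + 2ac·covariance of V and Y + 2bc·covariance of X and Y, with a = -2, b = 2, c = 4.6.
= 40.4 + 56 + 330.096 + 72 + 110.4 + 22.08
= 630.976.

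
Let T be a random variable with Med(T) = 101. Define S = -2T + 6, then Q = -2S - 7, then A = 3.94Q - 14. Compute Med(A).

Med(S) = (-2)·101 + 6 = -196.
Med(Q) = (-2)·(-196) + (-7) = 385.
Med(A) = 3.94·385 + (-14) = 1502.9.

Med(A) = 1502.9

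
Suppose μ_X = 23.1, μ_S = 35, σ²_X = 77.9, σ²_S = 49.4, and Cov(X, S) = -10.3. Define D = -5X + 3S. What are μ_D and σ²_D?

μ_D = -10.5, σ²_D = 2701.1

μ_D = (-5)·μ_X + 3·μ_S = (-5)·23.1 + 3·35 = -10.5.
σ²_D = a²·σ²_X + b²·σ²_S + 2ab·Cov(X, S) with a = -5, b = 3.
= (-5)²·77.9 + 3²·49.4 + 2·(-5)·3·(-10.3)
= 1947.5 + 444.6 + 309 = 2701.1.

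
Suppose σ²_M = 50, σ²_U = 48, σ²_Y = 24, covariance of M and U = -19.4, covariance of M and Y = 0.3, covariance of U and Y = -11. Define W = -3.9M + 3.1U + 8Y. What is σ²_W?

σ²_W = a²·σ²_M + b²·σ²_U + c²·σ²_Y + 2ab·covariance of M and U + 2ac·covariance of M and Y + 2bc·covariance of U and Y, with a = -3.9, b = 3.1, c = 8.
= 760.5 + 461.28 + 1536 + 469.092 + (-18.72) + (-545.6)
= 2662.552.

σ²_W = 2662.552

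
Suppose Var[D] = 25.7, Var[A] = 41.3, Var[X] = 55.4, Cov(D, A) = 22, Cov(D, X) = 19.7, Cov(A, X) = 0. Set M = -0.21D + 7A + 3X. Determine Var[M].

Var[M] = a²·Var[D] + b²·Var[A] + c²·Var[X] + 2ab·Cov(D, A) + 2ac·Cov(D, X) + 2bc·Cov(A, X), with a = -0.21, b = 7, c = 3.
= 1.13337 + 2023.7 + 498.6 + (-64.68) + (-24.822) + 0
= 2433.93137.

Var[M] = 2433.93137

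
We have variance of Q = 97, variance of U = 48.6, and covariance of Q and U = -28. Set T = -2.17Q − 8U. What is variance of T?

variance of T = 2595.0033

variance of T = a²·variance of Q + b²·variance of U + 2ab·covariance of Q and U with a = -2.17, b = -8.
= (-2.17)²·97 + (-8)²·48.6 + 2·(-2.17)·(-8)·(-28)
= 456.7633 + 3110.4 + (-972.16) = 2595.0033.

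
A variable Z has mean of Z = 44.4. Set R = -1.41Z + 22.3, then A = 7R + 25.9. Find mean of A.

mean of R = (-1.41)·44.4 + 22.3 = -40.304.
mean of A = 7·(-40.304) + 25.9 = -256.228.

mean of A = -256.228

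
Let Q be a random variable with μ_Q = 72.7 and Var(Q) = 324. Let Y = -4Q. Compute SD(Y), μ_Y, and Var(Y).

SD(Y) = 72, μ_Y = -290.8, Var(Y) = 5184

Y = -4Q is linear with a = -4, b = 0.
SD(Q) = √324 = 18.
SD(Y) = |a|·SD(Q) = |-4|·18 = 72.
μ_Y = a·μ_Q + b = (-4)·72.7 = -290.8.
Var(Y) = a²·Var(Q) = (-4)²·324 = 5184.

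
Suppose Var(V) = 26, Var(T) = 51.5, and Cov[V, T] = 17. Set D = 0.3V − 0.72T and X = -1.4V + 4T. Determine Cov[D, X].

Cov[D, X] = -121.704

By bilinearity, Cov[D, X] = ac·Var(V) + bd·Var(T) + (ad+bc)·Cov[V, T], with a=0.3, b=-0.72, c=-1.4, d=4.
ac·Var(V) = 0.3·(-1.4)·26 = -10.92
bd·Var(T) = (-0.72)·4·51.5 = -148.32
(ad+bc)·Cov[V, T] = (2.208)·17 = 37.536
Cov[D, X] = -10.92 + (-148.32) + 37.536 = -121.704.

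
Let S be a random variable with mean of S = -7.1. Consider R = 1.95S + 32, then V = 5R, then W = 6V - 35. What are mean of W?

mean of W = 509.65

mean of R = 1.95·(-7.1) + 32 = 18.155.
mean of V = 5·18.155 = 90.775.
mean of W = 6·90.775 + (-35) = 509.65.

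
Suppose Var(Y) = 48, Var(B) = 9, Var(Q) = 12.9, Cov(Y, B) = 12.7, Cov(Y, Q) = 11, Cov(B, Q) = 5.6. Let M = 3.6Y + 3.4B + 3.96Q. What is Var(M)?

Var(M) = 1703.73744

Var(M) = a²·Var(Y) + b²·Var(B) + c²·Var(Q) + 2ab·Cov(Y, B) + 2ac·Cov(Y, Q) + 2bc·Cov(B, Q), with a = 3.6, b = 3.4, c = 3.96.
= 622.08 + 104.04 + 202.29264 + 310.896 + 313.632 + 150.7968
= 1703.73744.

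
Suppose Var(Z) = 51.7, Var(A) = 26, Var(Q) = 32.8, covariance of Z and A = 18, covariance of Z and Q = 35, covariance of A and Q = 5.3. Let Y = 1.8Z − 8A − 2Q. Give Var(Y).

Var(Y) = a²·Var(Z) + b²·Var(A) + c²·Var(Q) + 2ab·covariance of Z and A + 2ac·covariance of Z and Q + 2bc·covariance of A and Q, with a = 1.8, b = -8, c = -2.
= 167.508 + 1664 + 131.2 + (-518.4) + (-252) + 169.6
= 1361.908.

Var(Y) = 1361.908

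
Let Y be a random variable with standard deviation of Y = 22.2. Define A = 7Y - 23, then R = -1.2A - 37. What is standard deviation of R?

standard deviation of R = 186.48

standard deviation of A = |7|·22.2 = 155.4.
standard deviation of R = |-1.2|·155.4 = 186.48.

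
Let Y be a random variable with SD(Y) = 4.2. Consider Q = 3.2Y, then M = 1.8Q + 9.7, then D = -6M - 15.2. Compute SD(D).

SD(D) = 145.152

SD(Q) = |3.2|·4.2 = 13.44.
SD(M) = |1.8|·13.44 = 24.192.
SD(D) = |-6|·24.192 = 145.152.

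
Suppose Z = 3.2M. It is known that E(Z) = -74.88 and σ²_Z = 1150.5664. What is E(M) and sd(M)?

E(M) = -23.4, sd(M) = 10.6

From Z = 3.2M: E(Z) = a·E(M) + b, so E(M) = (E(Z) − b)/a = (-74.88 − 0)/3.2 = -23.4.
sd(Z) = √1150.5664 = 33.92.
sd(Z) = |a|·sd(M), so sd(M) = 33.92/|3.2| = 10.6.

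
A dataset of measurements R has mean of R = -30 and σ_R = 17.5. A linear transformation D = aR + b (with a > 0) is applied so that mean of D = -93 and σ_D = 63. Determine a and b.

σ_D = a·σ_R (a > 0), so a = 63/17.5 = 3.6.
mean of D = a·mean of R + b, so b = -93 − 3.6·(-30) = 15.

a = 3.6, b = 15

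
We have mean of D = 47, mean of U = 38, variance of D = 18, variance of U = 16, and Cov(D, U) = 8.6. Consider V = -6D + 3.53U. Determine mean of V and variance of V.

mean of V = (-6)·mean of D + 3.53·mean of U = (-6)·47 + 3.53·38 = -147.86.
variance of V = a²·variance of D + b²·variance of U + 2ab·Cov(D, U) with a = -6, b = 3.53.
= (-6)²·18 + 3.53²·16 + 2·(-6)·3.53·8.6
= 648 + 199.3744 + (-364.296) = 483.0784.

mean of V = -147.86, variance of V = 483.0784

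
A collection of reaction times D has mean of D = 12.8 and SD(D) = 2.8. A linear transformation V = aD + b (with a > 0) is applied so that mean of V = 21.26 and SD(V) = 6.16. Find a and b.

a = 2.2, b = -6.9

SD(V) = a·SD(D) (a > 0), so a = 6.16/2.8 = 2.2.
mean of V = a·mean of D + b, so b = 21.26 − 2.2·12.8 = -6.9.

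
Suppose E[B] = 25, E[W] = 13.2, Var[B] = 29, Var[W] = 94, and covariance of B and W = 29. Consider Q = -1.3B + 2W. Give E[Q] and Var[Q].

E[Q] = -6.1, Var[Q] = 274.21

E[Q] = (-1.3)·E[B] + 2·E[W] = (-1.3)·25 + 2·13.2 = -6.1.
Var[Q] = a²·Var[B] + b²·Var[W] + 2ab·covariance of B and W with a = -1.3, b = 2.
= (-1.3)²·29 + 2²·94 + 2·(-1.3)·2·29
= 49.01 + 376 + (-150.8) = 274.21.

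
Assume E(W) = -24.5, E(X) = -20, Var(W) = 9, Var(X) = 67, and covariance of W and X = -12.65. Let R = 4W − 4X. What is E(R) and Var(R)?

E(R) = 4·E(W) + (-4)·E(X) = 4·(-24.5) + (-4)·(-20) = -18.
Var(R) = a²·Var(W) + b²·Var(X) + 2ab·covariance of W and X with a = 4, b = -4.
= 4²·9 + (-4)²·67 + 2·4·(-4)·(-12.65)
= 144 + 1072 + 404.8 = 1620.8.

E(R) = -18, Var(R) = 1620.8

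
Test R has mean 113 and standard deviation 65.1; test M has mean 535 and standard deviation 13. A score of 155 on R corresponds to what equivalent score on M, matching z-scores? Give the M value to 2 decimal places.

M = 543.39

z = (155 − 113)/65.1 ≈ 0.6452.
M = 535 + z·13 = 535 + (155 − 113)·13/65.1 ≈ 543.39.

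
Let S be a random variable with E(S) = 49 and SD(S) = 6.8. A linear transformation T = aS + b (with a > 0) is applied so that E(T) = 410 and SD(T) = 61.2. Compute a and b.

a = 9, b = -31

SD(T) = a·SD(S) (a > 0), so a = 61.2/6.8 = 9.
E(T) = a·E(S) + b, so b = 410 − 9·49 = -31.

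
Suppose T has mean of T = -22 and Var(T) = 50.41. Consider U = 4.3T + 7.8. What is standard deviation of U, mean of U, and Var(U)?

standard deviation of U = 30.53, mean of U = -86.8, Var(U) = 932.0809

U = 4.3T + 7.8 is linear with a = 4.3, b = 7.8.
standard deviation of T = √50.41 = 7.1.
standard deviation of U = |a|·standard deviation of T = |4.3|·7.1 = 30.53.
mean of U = a·mean of T + b = 4.3·(-22) + 7.8 = -86.8.
Var(U) = a²·Var(T) = 4.3²·50.41 = 932.0809 (the additive constant 7.8 does not affect variance).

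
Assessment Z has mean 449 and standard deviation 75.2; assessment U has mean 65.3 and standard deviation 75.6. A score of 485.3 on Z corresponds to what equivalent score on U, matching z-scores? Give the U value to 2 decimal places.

U = 101.79

z = (485.3 − 449)/75.2 ≈ 0.4827.
U = 65.3 + z·75.6 = 65.3 + (485.3 − 449)·75.6/75.2 ≈ 101.79.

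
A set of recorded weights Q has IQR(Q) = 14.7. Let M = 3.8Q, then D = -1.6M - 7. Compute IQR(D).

IQR(M) = |3.8|·14.7 = 55.86.
IQR(D) = |-1.6|·55.86 = 89.376.

IQR(D) = 89.376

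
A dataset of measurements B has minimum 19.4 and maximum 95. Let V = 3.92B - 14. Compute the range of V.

Range(V) = 296.352

Range of B = 95 − 19.4 = 75.6.
Range(V) = |a|·Range(B) = |3.92|·75.6 = 296.352.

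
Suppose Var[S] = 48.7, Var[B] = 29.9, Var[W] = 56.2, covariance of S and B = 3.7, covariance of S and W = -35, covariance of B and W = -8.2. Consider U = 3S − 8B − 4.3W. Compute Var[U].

Var[U] = 3552.278

Var[U] = a²·Var[S] + b²·Var[B] + c²·Var[W] + 2ab·covariance of S and B + 2ac·covariance of S and W + 2bc·covariance of B and W, with a = 3, b = -8, c = -4.3.
= 438.3 + 1913.6 + 1039.138 + (-177.6) + 903 + (-564.16)
= 3552.278.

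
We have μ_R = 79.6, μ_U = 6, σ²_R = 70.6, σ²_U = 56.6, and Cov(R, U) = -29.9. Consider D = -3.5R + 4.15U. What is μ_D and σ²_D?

μ_D = -253.7, σ²_D = 2708.2385

μ_D = (-3.5)·μ_R + 4.15·μ_U = (-3.5)·79.6 + 4.15·6 = -253.7.
σ²_D = a²·σ²_R + b²·σ²_U + 2ab·Cov(R, U) with a = -3.5, b = 4.15.
= (-3.5)²·70.6 + 4.15²·56.6 + 2·(-3.5)·4.15·(-29.9)
= 864.85 + 974.7935 + 868.595 = 2708.2385.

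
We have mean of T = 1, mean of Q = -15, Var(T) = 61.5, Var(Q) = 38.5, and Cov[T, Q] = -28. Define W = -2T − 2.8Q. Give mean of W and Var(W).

mean of W = 40, Var(W) = 234.24

mean of W = (-2)·mean of T + (-2.8)·mean of Q = (-2)·1 + (-2.8)·(-15) = 40.
Var(W) = a²·Var(T) + b²·Var(Q) + 2ab·Cov[T, Q] with a = -2, b = -2.8.
= (-2)²·61.5 + (-2.8)²·38.5 + 2·(-2)·(-2.8)·(-28)
= 246 + 301.84 + (-313.6) = 234.24.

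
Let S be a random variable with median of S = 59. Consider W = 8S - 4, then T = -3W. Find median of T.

median of W = 8·59 + (-4) = 468.
median of T = (-3)·468 = -1404.

median of T = -1404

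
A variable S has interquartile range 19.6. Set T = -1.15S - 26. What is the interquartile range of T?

Under T = aS + b, IQR(T) = |a|·IQR(S) = |-1.15|·19.6 = 22.54 (shifts cancel; spread scales by |a|).

IQR(T) = 22.54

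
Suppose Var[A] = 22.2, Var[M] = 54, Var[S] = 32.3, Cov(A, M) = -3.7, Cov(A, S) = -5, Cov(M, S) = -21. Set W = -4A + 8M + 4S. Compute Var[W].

Var[W] = a²·Var[A] + b²·Var[M] + c²·Var[S] + 2ab·Cov(A, M) + 2ac·Cov(A, S) + 2bc·Cov(M, S), with a = -4, b = 8, c = 4.
= 355.2 + 3456 + 516.8 + 236.8 + 160 + (-1344)
= 3380.8.

Var[W] = 3380.8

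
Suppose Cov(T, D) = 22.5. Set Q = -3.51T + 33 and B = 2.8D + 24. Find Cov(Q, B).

Cov(Q, B) = -221.13

Cov(Q, B) = a·c·Cov(T, D) = (-3.51)·2.8·22.5 = -221.13. Additive constants drop out.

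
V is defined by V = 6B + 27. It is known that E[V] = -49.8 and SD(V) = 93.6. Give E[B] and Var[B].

E[B] = -12.8, Var[B] = 243.36

From V = 6B + 27: E[V] = a·E[B] + b, so E[B] = (E[V] − b)/a = (-49.8 − 27)/6 = -12.8.
Var[V] = 93.6² = 8760.96.
Var[V] = a²·Var[B], so Var[B] = 8760.96/6² = 243.36.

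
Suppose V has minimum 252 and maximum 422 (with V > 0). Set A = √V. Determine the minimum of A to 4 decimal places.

min(A) = 15.8745

√V is increasing on this domain, so min(A) comes from min(V) = 252: min(A) = √(252) ≈ 15.8745.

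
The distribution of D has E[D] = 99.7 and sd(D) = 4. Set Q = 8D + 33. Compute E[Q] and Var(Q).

E[Q] = 830.6, Var(Q) = 1024

Q = 8D + 33 is linear with a = 8, b = 33.
E[Q] = a·E[D] + b = 8·99.7 + 33 = 830.6.
Var(D) = 4² = 16.
Var(Q) = a²·Var(D) = 8²·16 = 1024 (the additive constant 33 does not affect variance).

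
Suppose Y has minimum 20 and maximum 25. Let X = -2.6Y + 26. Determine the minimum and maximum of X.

a = -2.6 < 0, so order reverses: min(X) = a·max(Y)+b = (-2.6)·25 + 26 = -39; max(X) = a·min(Y)+b = (-2.6)·20 + 26 = -26.

min(X) = -39, max(X) = -26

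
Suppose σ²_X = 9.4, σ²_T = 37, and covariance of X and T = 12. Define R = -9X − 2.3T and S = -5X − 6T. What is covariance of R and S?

covariance of R and S = 1719.6

By bilinearity, covariance of R and S = ac·σ²_X + bd·σ²_T + (ad+bc)·covariance of X and T, with a=-9, b=-2.3, c=-5, d=-6.
ac·σ²_X = (-9)·(-5)·9.4 = 423
bd·σ²_T = (-2.3)·(-6)·37 = 510.6
(ad+bc)·covariance of X and T = (65.5)·12 = 786
covariance of R and S = 423 + 510.6 + 786 = 1719.6.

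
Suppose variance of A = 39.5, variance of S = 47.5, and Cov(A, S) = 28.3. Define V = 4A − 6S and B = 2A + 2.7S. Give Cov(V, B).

Cov(V, B) = -487.46

By bilinearity, Cov(V, B) = ac·variance of A + bd·variance of S + (ad+bc)·Cov(A, S), with a=4, b=-6, c=2, d=2.7.
ac·variance of A = 4·2·39.5 = 316
bd·variance of S = (-6)·2.7·47.5 = -769.5
(ad+bc)·Cov(A, S) = (-1.2)·28.3 = -33.96
Cov(V, B) = 316 + (-769.5) + (-33.96) = -487.46.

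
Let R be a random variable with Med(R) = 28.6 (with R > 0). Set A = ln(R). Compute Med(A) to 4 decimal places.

ln(R) is monotone on this domain, so Med(A) = ln(28.6) ≈ 3.3534.

Med(A) = 3.3534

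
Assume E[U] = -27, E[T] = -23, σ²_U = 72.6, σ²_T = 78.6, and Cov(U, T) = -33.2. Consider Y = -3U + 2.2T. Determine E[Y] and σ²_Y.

E[Y] = (-3)·E[U] + 2.2·E[T] = (-3)·(-27) + 2.2·(-23) = 30.4.
σ²_Y = a²·σ²_U + b²·σ²_T + 2ab·Cov(U, T) with a = -3, b = 2.2.
= (-3)²·72.6 + 2.2²·78.6 + 2·(-3)·2.2·(-33.2)
= 653.4 + 380.424 + 438.24 = 1472.064.

E[Y] = 30.4, σ²_Y = 1472.064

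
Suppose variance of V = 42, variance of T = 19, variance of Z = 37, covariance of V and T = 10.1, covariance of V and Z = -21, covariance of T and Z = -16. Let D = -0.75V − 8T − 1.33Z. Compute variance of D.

variance of D = 1043.8993

variance of D = a²·variance of V + b²·variance of T + c²·variance of Z + 2ab·covariance of V and T + 2ac·covariance of V and Z + 2bc·covariance of T and Z, with a = -0.75, b = -8, c = -1.33.
= 23.625 + 1216 + 65.4493 + 121.2 + (-41.895) + (-340.48)
= 1043.8993.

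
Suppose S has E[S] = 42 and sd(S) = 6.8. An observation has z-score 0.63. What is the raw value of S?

S = E[S] + z·sd(S) = 42 + 0.63·6.8 = 46.284.

S = 46.284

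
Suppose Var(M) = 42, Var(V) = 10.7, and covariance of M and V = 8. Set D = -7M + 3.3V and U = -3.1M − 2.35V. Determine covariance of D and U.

covariance of D and U = 878.1815

By bilinearity, covariance of D and U = ac·Var(M) + bd·Var(V) + (ad+bc)·covariance of M and V, with a=-7, b=3.3, c=-3.1, d=-2.35.
ac·Var(M) = (-7)·(-3.1)·42 = 911.4
bd·Var(V) = 3.3·(-2.35)·10.7 = -82.9785
(ad+bc)·covariance of M and V = (6.22)·8 = 49.76
covariance of D and U = 911.4 + (-82.9785) + 49.76 = 878.1815.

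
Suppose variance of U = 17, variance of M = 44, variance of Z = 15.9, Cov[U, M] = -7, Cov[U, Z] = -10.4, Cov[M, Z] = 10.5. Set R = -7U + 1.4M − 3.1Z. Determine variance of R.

variance of R = 666.739

variance of R = a²·variance of U + b²·variance of M + c²·variance of Z + 2ab·Cov[U, M] + 2ac·Cov[U, Z] + 2bc·Cov[M, Z], with a = -7, b = 1.4, c = -3.1.
= 833 + 86.24 + 152.799 + 137.2 + (-451.36) + (-91.14)
= 666.739.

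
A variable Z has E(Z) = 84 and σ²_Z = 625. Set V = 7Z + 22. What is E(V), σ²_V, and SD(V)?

E(V) = 610, σ²_V = 30625, SD(V) = 175

V = 7Z + 22 is linear with a = 7, b = 22.
E(V) = a·E(Z) + b = 7·84 + 22 = 610.
σ²_V = a²·σ²_Z = 7²·625 = 30625 (the additive constant 22 does not affect variance).
SD(Z) = √625 = 25.
SD(V) = |a|·SD(Z) = |7|·25 = 175.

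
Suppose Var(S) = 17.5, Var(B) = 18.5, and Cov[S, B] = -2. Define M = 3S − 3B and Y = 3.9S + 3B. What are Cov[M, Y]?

Cov[M, Y] = 43.65

By bilinearity, Cov[M, Y] = ac·Var(S) + bd·Var(B) + (ad+bc)·Cov[S, B], with a=3, b=-3, c=3.9, d=3.
ac·Var(S) = 3·3.9·17.5 = 204.75
bd·Var(B) = (-3)·3·18.5 = -166.5
(ad+bc)·Cov[S, B] = (-2.7)·(-2) = 5.4
Cov[M, Y] = 204.75 + (-166.5) + 5.4 = 43.65.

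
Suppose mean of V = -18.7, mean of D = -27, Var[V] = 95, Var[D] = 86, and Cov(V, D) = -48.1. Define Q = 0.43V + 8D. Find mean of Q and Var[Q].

mean of Q = -224.041, Var[Q] = 5190.6375

mean of Q = 0.43·mean of V + 8·mean of D = 0.43·(-18.7) + 8·(-27) = -224.041.
Var[Q] = a²·Var[V] + b²·Var[D] + 2ab·Cov(V, D) with a = 0.43, b = 8.
= 0.43²·95 + 8²·86 + 2·0.43·8·(-48.1)
= 17.5655 + 5504 + (-330.928) = 5190.6375.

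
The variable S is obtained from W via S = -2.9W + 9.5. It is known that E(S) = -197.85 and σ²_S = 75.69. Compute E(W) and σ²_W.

From S = -2.9W + 9.5: E(S) = a·E(W) + b, so E(W) = (E(S) − b)/a = (-197.85 − 9.5)/(-2.9) = 71.5.
σ²_S = a²·σ²_W, so σ²_W = 75.69/(-2.9)² = 9.

E(W) = 71.5, σ²_W = 9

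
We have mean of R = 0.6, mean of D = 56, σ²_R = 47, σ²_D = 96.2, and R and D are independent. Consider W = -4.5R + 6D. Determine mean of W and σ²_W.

mean of W = 333.3, σ²_W = 4414.95

mean of W = (-4.5)·mean of R + 6·mean of D = (-4.5)·0.6 + 6·56 = 333.3.
σ²_W = a²·σ²_R + b²·σ²_D + 2ab·Cov(R, D) with a = -4.5, b = 6.
Independence gives Cov(R, D) = 0.
= (-4.5)²·47 + 6²·96.2 + 2·(-4.5)·6·0
= 951.75 + 3463.2 + 0 = 4414.95.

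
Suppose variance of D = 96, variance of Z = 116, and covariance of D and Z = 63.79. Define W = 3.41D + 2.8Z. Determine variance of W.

variance of W = a²·variance of D + b²·variance of Z + 2ab·covariance of D and Z with a = 3.41, b = 2.8.
= 3.41²·96 + 2.8²·116 + 2·3.41·2.8·63.79
= 1116.2976 + 909.44 + 1218.13384 = 3243.87144.

variance of W = 3243.87144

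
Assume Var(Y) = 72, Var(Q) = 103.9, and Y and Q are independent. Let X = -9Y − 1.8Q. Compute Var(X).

Var(X) = 6168.636

Var(X) = a²·Var(Y) + b²·Var(Q) + 2ab·Cov(Y, Q) with a = -9, b = -1.8.
Independence gives Cov(Y, Q) = 0.
= (-9)²·72 + (-1.8)²·103.9 + 2·(-9)·(-1.8)·0
= 5832 + 336.636 + 0 = 6168.636.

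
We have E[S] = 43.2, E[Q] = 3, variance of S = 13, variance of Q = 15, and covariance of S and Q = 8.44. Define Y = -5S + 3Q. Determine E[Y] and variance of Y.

E[Y] = (-5)·E[S] + 3·E[Q] = (-5)·43.2 + 3·3 = -207.
variance of Y = a²·variance of S + b²·variance of Q + 2ab·covariance of S and Q with a = -5, b = 3.
= (-5)²·13 + 3²·15 + 2·(-5)·3·8.44
= 325 + 135 + (-253.2) = 206.8.

E[Y] = -207, variance of Y = 206.8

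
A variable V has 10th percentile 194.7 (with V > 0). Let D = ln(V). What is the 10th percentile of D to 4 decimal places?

ln(V) is increasing, so P_{10}(D) = g(P_{10}(V)) ≈ 5.2715.

10th percentile of D = 5.2715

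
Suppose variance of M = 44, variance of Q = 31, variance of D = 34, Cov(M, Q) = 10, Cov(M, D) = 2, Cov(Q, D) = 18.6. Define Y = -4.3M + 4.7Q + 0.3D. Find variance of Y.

variance of Y = a²·variance of M + b²·variance of Q + c²·variance of D + 2ab·Cov(M, Q) + 2ac·Cov(M, D) + 2bc·Cov(Q, D), with a = -4.3, b = 4.7, c = 0.3.
= 813.56 + 684.79 + 3.06 + (-404.2) + (-5.16) + 52.452
= 1144.502.

variance of Y = 1144.502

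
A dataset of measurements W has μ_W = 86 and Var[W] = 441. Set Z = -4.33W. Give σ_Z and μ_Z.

σ_Z = 90.93, μ_Z = -372.38

Z = -4.33W is linear with a = -4.33, b = 0.
σ_W = √441 = 21.
σ_Z = |a|·σ_W = |-4.33|·21 = 90.93.
μ_Z = a·μ_W + b = (-4.33)·86 = -372.38.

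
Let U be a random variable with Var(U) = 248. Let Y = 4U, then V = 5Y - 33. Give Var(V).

Var(V) = 99200

Var(Y) = 4²·248 = 3968.
Var(V) = 5²·3968 = 99200.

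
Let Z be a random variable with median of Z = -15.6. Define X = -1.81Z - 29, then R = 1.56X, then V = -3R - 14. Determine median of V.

median of V = -10.42448

median of X = (-1.81)·(-15.6) + (-29) = -0.764.
median of R = 1.56·(-0.764) = -1.19184.
median of V = (-3)·(-1.19184) + (-14) = -10.42448.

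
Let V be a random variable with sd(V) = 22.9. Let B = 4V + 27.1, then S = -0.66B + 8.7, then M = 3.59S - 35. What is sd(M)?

sd(M) = 217.03704

sd(B) = |4|·22.9 = 91.6.
sd(S) = |-0.66|·91.6 = 60.456.
sd(M) = |3.59|·60.456 = 217.03704.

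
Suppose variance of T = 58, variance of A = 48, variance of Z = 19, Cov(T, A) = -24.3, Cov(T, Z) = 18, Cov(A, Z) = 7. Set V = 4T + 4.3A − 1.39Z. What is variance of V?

variance of V = 732.4719

variance of V = a²·variance of T + b²·variance of A + c²·variance of Z + 2ab·Cov(T, A) + 2ac·Cov(T, Z) + 2bc·Cov(A, Z), with a = 4, b = 4.3, c = -1.39.
= 928 + 887.52 + 36.7099 + (-835.92) + (-200.16) + (-83.678)
= 732.4719.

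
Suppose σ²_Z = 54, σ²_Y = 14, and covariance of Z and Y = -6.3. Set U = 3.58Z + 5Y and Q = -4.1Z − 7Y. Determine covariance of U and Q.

By bilinearity, covariance of U and Q = ac·σ²_Z + bd·σ²_Y + (ad+bc)·covariance of Z and Y, with a=3.58, b=5, c=-4.1, d=-7.
ac·σ²_Z = 3.58·(-4.1)·54 = -792.612
bd·σ²_Y = 5·(-7)·14 = -490
(ad+bc)·covariance of Z and Y = (-45.56)·(-6.3) = 287.028
covariance of U and Q = -792.612 + (-490) + 287.028 = -995.584.

covariance of U and Q = -995.584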